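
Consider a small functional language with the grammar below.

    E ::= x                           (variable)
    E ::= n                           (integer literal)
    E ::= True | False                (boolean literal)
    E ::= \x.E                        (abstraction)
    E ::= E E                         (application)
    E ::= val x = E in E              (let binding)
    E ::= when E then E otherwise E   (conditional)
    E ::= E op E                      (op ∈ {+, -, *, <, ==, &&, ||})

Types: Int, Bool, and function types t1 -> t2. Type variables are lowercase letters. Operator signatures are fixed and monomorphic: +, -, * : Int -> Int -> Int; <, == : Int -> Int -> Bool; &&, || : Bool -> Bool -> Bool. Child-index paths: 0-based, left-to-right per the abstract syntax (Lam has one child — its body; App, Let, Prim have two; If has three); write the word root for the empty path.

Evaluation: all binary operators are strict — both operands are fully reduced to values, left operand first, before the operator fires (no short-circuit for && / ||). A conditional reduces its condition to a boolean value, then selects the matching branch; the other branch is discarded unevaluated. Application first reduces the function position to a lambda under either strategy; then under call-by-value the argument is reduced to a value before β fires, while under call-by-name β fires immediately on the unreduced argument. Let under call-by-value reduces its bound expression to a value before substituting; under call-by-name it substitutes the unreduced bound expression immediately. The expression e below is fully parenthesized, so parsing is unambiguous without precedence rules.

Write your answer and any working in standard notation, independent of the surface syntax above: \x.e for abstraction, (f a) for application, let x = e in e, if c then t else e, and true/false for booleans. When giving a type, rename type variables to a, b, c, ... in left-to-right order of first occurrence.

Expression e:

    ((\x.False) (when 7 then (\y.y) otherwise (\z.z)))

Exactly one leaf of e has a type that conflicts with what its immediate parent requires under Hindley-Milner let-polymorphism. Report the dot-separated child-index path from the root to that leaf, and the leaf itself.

Answer: 1.0 : 7

Derivation:
\x._ : a -> Bool
  unify Int ~ Bool
  FAIL: mismatch Int ~ Bool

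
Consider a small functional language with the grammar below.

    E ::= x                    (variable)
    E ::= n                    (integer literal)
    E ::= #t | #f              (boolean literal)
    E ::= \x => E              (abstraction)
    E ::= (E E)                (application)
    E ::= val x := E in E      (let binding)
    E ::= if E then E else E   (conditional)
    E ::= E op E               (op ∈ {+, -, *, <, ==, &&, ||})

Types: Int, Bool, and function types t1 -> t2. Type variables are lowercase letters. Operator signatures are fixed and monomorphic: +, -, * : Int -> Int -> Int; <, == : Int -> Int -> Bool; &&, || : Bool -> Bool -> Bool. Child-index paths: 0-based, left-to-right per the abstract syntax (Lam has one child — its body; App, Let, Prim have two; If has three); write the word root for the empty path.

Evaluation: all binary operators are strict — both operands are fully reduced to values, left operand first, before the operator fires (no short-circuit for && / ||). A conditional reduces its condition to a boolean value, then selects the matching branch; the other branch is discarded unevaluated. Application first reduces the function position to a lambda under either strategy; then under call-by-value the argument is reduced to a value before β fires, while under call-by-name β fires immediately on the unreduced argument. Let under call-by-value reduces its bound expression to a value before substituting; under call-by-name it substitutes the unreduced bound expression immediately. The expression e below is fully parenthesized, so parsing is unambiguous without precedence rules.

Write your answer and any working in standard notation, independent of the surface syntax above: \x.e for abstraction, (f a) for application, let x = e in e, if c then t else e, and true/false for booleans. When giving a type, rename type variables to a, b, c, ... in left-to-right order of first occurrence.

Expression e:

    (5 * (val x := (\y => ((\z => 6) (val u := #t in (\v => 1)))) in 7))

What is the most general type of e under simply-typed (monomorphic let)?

Answer: Int

Derivation:
  unify Int ~ Int
\z._ : b -> Int
let u : Bool
\v._ : c -> Int
  unify b -> Int ~ (c -> Int) -> d
  unify b ~ c -> Int
  unify Int ~ d
_ _ : Int
\y._ : a -> Int
let x : a -> Int
  unify Int ~ Int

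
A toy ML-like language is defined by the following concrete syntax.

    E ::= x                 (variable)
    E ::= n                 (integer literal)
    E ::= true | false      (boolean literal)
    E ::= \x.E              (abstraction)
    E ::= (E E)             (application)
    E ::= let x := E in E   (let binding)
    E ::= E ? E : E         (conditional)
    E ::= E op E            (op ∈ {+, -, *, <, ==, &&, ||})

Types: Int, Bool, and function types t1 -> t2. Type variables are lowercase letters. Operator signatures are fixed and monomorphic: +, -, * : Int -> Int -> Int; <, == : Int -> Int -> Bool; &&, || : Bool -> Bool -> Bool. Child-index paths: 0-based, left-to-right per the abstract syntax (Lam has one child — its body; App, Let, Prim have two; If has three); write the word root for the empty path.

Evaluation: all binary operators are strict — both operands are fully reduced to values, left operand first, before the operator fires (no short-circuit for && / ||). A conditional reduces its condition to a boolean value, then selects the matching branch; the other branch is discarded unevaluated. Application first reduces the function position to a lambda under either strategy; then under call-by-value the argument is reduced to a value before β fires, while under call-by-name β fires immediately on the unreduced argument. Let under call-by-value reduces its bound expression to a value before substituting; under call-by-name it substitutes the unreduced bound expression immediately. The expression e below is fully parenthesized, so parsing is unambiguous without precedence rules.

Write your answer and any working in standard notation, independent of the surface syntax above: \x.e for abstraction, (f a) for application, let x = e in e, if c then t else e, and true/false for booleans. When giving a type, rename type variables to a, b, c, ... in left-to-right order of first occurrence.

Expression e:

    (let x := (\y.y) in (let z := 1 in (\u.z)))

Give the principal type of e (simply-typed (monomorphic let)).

Working:
y : a
\y._ : a -> a
let x : a -> a
let z : Int
z : Int
\u._ : b -> Int

Answer: a -> Int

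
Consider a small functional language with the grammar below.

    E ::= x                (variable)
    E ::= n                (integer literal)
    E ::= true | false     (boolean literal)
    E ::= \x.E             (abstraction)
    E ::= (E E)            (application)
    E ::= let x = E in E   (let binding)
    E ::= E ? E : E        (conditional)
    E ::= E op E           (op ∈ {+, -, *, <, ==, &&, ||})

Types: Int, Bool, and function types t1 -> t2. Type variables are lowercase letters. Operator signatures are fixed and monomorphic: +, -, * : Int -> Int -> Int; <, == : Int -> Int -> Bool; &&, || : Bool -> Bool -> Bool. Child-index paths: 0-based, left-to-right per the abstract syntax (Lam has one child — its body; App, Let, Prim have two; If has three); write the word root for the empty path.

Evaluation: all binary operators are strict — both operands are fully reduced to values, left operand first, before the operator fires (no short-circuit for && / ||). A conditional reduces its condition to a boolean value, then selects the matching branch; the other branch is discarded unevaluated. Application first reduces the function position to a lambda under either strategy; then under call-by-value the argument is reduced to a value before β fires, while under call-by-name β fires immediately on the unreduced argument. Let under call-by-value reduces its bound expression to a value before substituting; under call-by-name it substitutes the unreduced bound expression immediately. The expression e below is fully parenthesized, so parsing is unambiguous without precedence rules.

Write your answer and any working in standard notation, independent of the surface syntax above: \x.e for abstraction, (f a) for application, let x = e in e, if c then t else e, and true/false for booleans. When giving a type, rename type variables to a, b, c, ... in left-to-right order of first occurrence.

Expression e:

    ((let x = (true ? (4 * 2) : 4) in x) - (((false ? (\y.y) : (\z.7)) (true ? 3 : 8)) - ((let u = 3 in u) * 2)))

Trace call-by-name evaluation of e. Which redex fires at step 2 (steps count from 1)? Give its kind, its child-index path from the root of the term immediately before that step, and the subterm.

Answer: if at 0 : (if true then (4 * 2) else 4)

Derivation:
step 0: ((let x = (if true then (4 * 2) else 4) in x) - (((if false then (\y.y) else (\z.7)) (if true then 3 else 8)) - ((let u = 3 in u) * 2)))
step 1: [let@0] ((if true then (4 * 2) else 4) - (((if false then (\y.y) else (\z.7)) (if true then 3 else 8)) - ((let u = 3 in u) * 2)))
step 2: [if@0] ((4 * 2) - (((if false then (\y.y) else (\z.7)) (if true then 3 else 8)) - ((let u = 3 in u) * 2)))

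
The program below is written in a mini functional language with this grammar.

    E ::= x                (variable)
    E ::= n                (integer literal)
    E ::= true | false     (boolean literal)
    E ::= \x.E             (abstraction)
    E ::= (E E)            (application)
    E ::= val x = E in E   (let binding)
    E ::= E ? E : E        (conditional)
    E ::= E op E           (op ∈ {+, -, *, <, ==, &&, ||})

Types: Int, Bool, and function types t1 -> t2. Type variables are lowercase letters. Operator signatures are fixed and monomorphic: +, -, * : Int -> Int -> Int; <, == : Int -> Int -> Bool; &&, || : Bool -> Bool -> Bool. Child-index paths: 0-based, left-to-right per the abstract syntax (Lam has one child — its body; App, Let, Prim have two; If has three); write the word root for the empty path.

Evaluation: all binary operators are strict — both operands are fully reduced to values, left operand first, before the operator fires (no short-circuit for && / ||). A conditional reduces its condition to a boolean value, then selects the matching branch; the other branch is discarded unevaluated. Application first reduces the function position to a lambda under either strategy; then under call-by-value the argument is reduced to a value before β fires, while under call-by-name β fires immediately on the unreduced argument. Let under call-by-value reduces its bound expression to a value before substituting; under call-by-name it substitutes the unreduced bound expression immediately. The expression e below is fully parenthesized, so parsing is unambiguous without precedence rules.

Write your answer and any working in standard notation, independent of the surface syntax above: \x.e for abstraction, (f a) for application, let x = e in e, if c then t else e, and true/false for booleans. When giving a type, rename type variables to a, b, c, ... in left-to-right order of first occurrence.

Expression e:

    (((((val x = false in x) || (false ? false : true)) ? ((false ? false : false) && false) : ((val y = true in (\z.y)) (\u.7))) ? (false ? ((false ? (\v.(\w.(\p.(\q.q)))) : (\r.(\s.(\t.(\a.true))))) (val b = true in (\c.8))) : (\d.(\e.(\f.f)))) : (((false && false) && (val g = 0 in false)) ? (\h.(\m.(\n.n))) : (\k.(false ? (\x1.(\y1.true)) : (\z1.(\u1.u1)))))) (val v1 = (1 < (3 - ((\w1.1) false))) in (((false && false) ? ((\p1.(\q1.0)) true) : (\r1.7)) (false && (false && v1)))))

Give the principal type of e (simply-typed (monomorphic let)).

Answer: a -> Bool -> Bool

Working:
let x : Bool
x : Bool
  unify Bool ~ Bool
  unify Bool ~ Bool
  unify Bool ~ Bool
  unify Bool ~ Bool
  unify Bool ~ Bool
  unify Bool ~ Bool
  unify Bool ~ Bool
  unify Bool ~ Bool
  unify Bool ~ Bool
let y : Bool
y : Bool
\z._ : a -> Bool
\u._ : b -> Int
  unify a -> Bool ~ (b -> Int) -> c
  unify a ~ b -> Int
  unify Bool ~ c
_ _ : Bool
  unify Bool ~ Bool
  unify Bool ~ Bool
  unify Bool ~ Bool
  unify Bool ~ Bool
q : g
\q._ : g -> g
\p._ : f -> g -> g
\w._ : e -> f -> g -> g
\v._ : d -> e -> f -> g -> g
\a._ : k -> Bool
\t._ : j -> k -> Bool
\s._ : i -> j -> k -> Bool
\r._ : h -> i -> j -> k -> Bool
  unify d -> e -> f -> g -> g ~ h -> i -> j -> k -> Bool
  unify d ~ h
  unify e -> f -> g -> g ~ i -> j -> k -> Bool
  unify e ~ i
  unify f -> g -> g ~ j -> k -> Bool
  unify f ~ j
  unify g -> g ~ k -> Bool
  unify g ~ k
  unify k ~ Bool
let b : Bool
\c._ : l -> Int
  unify h -> i -> j -> Bool -> Bool ~ (l -> Int) -> m
  unify h ~ l -> Int
  unify i -> j -> Bool -> Bool ~ m
_ _ : i -> j -> Bool -> Bool
f : p
\f._ : p -> p
\e._ : o -> p -> p
\d._ : n -> o -> p -> p
  unify i -> j -> Bool -> Bool ~ n -> o -> p -> p
  unify i ~ n
  unify j -> Bool -> Bool ~ o -> p -> p
  unify j ~ o
  unify Bool -> Bool ~ p -> p
  unify Bool ~ p
  unify Bool ~ Bool
  unify Bool ~ Bool
  unify Bool ~ Bool
  unify Bool ~ Bool
let g : Int
  unify Bool ~ Bool
  unify Bool ~ Bool
n : s
\n._ : s -> s
\m._ : r -> s -> s
\h._ : q -> r -> s -> s
  unify Bool ~ Bool
\y1._ : v -> Bool
\x1._ : u -> v -> Bool
u1 : x
\u1._ : x -> x
\z1._ : w -> x -> x
  unify u -> v -> Bool ~ w -> x -> x
  unify u ~ w
  unify v -> Bool ~ x -> x
  unify v ~ x
  unify Bool ~ x
\k._ : t -> w -> Bool -> Bool
  unify q -> r -> s -> s ~ t -> w -> Bool -> Bool
  unify q ~ t
  unify r -> s -> s ~ w -> Bool -> Bool
  unify r ~ w
  unify s -> s ~ Bool -> Bool
  unify s ~ Bool
  unify Bool ~ Bool
  unify n -> o -> Bool -> Bool ~ t -> w -> Bool -> Bool
  unify n ~ t
  unify o -> Bool -> Bool ~ w -> Bool -> Bool
  unify o ~ w
  unify Bool -> Bool ~ Bool -> Bool
  unify Bool ~ Bool
  unify Bool ~ Bool
  unify Int ~ Int
  unify Int ~ Int
\w1._ : y -> Int
  unify y -> Int ~ Bool -> z
  unify y ~ Bool
  unify Int ~ z
_ _ : Int
  unify Int ~ Int
  unify Int ~ Int
let v1 : Bool
  unify Bool ~ Bool
  unify Bool ~ Bool
  unify Bool ~ Bool
\q1._ : t27 -> Int
\p1._ : t26 -> t27 -> Int
  unify t26 -> t27 -> Int ~ Bool -> t28
  unify t26 ~ Bool
  unify t27 -> Int ~ t28
_ _ : t27 -> Int
\r1._ : t29 -> Int
  unify t27 -> Int ~ t29 -> Int
  unify t27 ~ t29
  unify Int ~ Int
  unify Bool ~ Bool
  unify Bool ~ Bool
v1 : Bool
  unify Bool ~ Bool
  unify Bool ~ Bool
  unify t29 -> Int ~ Bool -> t30
  unify t29 ~ Bool
  unify Int ~ t30
_ _ : Int
  unify t -> w -> Bool -> Bool ~ Int -> t31
  unify t ~ Int
  unify w -> Bool -> Bool ~ t31
_ _ : w -> Bool -> Bool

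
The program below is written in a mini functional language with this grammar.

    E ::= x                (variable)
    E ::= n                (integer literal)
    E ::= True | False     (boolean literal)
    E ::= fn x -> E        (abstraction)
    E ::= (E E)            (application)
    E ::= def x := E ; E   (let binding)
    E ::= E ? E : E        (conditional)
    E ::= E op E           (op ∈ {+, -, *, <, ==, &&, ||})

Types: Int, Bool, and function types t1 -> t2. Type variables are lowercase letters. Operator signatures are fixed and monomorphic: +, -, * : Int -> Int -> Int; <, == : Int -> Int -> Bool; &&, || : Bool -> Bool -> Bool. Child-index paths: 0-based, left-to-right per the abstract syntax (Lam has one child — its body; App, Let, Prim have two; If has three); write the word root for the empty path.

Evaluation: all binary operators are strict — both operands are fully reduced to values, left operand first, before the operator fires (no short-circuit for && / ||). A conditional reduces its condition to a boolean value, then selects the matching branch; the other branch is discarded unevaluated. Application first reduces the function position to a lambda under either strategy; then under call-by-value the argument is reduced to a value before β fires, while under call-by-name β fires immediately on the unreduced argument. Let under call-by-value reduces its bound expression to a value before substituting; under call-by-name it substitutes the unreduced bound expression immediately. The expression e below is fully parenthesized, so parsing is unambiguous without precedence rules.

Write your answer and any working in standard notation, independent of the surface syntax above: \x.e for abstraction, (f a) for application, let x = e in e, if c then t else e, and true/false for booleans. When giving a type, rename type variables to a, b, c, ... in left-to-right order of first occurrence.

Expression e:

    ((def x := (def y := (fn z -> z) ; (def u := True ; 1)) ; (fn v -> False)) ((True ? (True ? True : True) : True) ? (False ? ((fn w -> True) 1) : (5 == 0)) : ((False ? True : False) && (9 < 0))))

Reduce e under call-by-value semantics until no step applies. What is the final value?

Trace:
step 0: ((let x = (let y = (\z.z) in (let u = true in 1)) in (\v.false)) (if (if true then (if true then true else true) else true) then (if false then ((\w.true) 1) else (5 == 0)) else ((if false then true else false) && (9 < 0))))
step 1: [let@0.0] ((let x = (let u = true in 1) in (\v.false)) (if (if true then (if true then true else true) else true) then (if false then ((\w.true) 1) else (5 == 0)) else ((if false then true else false) && (9 < 0))))
step 2: [let@0.0] ((let x = 1 in (\v.false)) (if (if true then (if true then true else true) else true) then (if false then ((\w.true) 1) else (5 == 0)) else ((if false then true else false) && (9 < 0))))
step 3: [let@0] ((\v.false) (if (if true then (if true then true else true) else true) then (if false then ((\w.true) 1) else (5 == 0)) else ((if false then true else false) && (9 < 0))))
step 4: [if@1.0] ((\v.false) (if (if true then true else true) then (if false then ((\w.true) 1) else (5 == 0)) else ((if false then true else false) && (9 < 0))))
step 5: [if@1.0] ((\v.false) (if true then (if false then ((\w.true) 1) else (5 == 0)) else ((if false then true else false) && (9 < 0))))
step 6: [if@1] ((\v.false) (if false then ((\w.true) 1) else (5 == 0)))
step 7: [if@1] ((\v.false) (5 == 0))
step 8: [delta@1] ((\v.false) false)
step 9: [beta@root] false

Answer: false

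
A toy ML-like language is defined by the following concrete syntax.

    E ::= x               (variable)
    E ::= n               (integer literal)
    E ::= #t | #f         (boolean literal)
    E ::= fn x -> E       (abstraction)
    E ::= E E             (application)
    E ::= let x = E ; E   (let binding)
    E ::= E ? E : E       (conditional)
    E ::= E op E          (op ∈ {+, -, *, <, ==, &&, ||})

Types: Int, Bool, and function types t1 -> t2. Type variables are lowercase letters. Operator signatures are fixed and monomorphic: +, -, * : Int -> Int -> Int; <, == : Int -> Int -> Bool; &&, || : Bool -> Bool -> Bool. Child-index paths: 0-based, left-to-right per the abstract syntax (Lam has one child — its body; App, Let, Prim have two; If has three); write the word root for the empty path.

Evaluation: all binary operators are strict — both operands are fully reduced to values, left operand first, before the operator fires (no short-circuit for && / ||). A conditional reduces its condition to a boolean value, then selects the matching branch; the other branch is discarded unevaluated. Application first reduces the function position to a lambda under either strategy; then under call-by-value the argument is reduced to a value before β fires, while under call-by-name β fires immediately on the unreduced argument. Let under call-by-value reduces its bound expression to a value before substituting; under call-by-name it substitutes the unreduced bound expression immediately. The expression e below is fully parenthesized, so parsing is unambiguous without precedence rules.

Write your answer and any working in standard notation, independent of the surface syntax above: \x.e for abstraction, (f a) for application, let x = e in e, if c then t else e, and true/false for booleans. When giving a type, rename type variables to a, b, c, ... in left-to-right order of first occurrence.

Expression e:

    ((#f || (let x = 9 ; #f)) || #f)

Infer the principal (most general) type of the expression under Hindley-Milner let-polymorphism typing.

Working:
  unify Bool ~ Bool
let x : Int
  unify Bool ~ Bool
  unify Bool ~ Bool
  unify Bool ~ Bool

Answer: Bool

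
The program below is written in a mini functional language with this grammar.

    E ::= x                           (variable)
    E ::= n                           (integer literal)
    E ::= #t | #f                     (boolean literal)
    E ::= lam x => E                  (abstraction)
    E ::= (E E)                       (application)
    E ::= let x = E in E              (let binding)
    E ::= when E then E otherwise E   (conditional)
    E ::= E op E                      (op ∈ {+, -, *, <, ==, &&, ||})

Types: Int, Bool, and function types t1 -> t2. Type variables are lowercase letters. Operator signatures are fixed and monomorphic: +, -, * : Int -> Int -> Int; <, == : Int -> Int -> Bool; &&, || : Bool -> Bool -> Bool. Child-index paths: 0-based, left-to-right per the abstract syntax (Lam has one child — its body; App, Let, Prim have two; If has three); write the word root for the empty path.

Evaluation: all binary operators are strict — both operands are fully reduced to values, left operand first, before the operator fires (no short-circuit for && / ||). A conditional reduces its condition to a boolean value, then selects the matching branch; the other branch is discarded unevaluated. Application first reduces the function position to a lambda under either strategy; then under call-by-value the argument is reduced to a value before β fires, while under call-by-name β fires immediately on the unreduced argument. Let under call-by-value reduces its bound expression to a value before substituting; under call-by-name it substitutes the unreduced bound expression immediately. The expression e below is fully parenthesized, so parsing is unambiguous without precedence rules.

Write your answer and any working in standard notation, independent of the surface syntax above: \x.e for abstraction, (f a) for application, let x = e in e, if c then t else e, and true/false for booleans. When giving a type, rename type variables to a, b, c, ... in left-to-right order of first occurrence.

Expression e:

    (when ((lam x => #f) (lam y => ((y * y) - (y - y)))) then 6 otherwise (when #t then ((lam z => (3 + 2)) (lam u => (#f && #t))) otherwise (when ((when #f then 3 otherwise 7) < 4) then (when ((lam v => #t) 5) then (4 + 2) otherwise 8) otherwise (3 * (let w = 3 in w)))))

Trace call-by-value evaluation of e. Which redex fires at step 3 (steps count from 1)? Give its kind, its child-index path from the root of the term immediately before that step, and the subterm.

Derivation:
step 0: (if ((\x.false) (\y.((y * y) - (y - y)))) then 6 else (if true then ((\z.(3 + 2)) (\u.(false && true))) else (if ((if false then 3 else 7) < 4) then (if ((\v.true) 5) then (4 + 2) else 8) else (3 * (let w = 3 in w)))))
step 1: [beta@0] (if false then 6 else (if true then ((\z.(3 + 2)) (\u.(false && true))) else (if ((if false then 3 else 7) < 4) then (if ((\v.true) 5) then (4 + 2) else 8) else (3 * (let w = 3 in w)))))
step 2: [if@root] (if true then ((\z.(3 + 2)) (\u.(false && true))) else (if ((if false then 3 else 7) < 4) then (if ((\v.true) 5) then (4 + 2) else 8) else (3 * (let w = 3 in w))))
step 3: [if@root] ((\z.(3 + 2)) (\u.(false && true)))

Answer: if at root : (if true then ((\z.(3 + 2)) (\u.(false && true))) else (if ((if false then 3 else 7) < 4) then (if ((\v.true) 5) then (4 + 2) else 8) else (3 * (let w = 3 in w))))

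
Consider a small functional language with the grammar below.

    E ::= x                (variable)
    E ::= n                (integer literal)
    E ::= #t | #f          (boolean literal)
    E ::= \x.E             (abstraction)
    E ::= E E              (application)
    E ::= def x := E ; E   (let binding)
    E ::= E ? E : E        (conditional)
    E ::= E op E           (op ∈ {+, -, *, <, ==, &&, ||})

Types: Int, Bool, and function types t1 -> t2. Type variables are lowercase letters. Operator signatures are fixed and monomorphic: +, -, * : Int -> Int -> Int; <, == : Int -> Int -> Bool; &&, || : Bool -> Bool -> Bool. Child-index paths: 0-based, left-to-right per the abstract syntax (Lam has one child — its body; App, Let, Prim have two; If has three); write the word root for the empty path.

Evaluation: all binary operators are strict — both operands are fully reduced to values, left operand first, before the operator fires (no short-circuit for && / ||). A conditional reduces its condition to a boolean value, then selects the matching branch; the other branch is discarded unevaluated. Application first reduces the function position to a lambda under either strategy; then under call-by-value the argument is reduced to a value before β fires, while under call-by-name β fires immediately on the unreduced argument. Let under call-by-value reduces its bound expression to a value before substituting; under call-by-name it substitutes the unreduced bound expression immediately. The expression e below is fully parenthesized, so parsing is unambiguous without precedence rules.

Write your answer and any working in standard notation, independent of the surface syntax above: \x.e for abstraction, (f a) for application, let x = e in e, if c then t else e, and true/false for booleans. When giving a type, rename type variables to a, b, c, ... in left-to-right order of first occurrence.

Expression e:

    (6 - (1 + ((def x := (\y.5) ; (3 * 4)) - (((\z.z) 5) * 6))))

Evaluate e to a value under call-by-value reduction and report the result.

Answer: 23

Trace:
step 0: (6 - (1 + ((let x = (\y.5) in (3 * 4)) - (((\z.z) 5) * 6))))
step 1: [let@1.1.0] (6 - (1 + ((3 * 4) - (((\z.z) 5) * 6))))
step 2: [delta@1.1.0] (6 - (1 + (12 - (((\z.z) 5) * 6))))
step 3: [beta@1.1.1.0] (6 - (1 + (12 - (5 * 6))))
step 4: [delta@1.1.1] (6 - (1 + (12 - 30)))
step 5: [delta@1.1] (6 - (1 + -18))
step 6: [delta@1] (6 - -17)
step 7: [delta@root] 23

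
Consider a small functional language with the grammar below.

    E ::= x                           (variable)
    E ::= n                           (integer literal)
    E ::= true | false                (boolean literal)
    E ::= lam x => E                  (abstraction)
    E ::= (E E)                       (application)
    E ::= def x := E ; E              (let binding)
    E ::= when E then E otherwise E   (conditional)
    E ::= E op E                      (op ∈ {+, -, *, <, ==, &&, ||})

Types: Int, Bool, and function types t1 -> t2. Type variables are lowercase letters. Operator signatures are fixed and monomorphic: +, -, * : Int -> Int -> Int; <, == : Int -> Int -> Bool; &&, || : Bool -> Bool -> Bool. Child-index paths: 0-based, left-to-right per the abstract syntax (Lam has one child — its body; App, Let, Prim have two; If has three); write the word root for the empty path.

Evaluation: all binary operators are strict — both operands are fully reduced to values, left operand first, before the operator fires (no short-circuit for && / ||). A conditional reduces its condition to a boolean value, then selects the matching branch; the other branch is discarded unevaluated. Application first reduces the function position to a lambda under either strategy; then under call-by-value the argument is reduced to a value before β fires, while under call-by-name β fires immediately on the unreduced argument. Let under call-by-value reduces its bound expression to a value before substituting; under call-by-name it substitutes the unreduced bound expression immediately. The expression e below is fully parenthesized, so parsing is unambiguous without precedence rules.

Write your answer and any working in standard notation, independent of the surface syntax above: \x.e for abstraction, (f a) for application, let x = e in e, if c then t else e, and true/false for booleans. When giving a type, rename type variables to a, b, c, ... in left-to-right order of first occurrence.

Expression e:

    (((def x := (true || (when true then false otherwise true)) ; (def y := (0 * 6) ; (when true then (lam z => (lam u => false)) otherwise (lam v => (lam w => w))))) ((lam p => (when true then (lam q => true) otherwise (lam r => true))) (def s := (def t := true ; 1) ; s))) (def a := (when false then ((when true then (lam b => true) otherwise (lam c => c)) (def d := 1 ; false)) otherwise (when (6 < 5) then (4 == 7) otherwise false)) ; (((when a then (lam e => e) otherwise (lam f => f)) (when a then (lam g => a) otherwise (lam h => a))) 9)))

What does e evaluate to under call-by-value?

Answer: false

Trace:
step 0: (((let x = (true || (if true then false else true)) in (let y = (0 * 6) in (if true then (\z.(\u.false)) else (\v.(\w.w))))) ((\p.(if true then (\q.true) else (\r.true))) (let s = (let t = true in 1) in s))) (let a = (if false then ((if true then (\b.true) else (\c.c)) (let d = 1 in false)) else (if (6 < 5) then (4 == 7) else false)) in (((if a then (\e.e) else (\f.f)) (if a then (\g.a) else (\h.a))) 9)))
step 1: [if@0.0.0.1] (((let x = (true || false) in (let y = (0 * 6) in (if true then (\z.(\u.false)) else (\v.(\w.w))))) ((\p.(if true then (\q.true) else (\r.true))) (let s = (let t = true in 1) in s))) (let a = (if false then ((if true then (\b.true) else (\c.c)) (let d = 1 in false)) else (if (6 < 5) then (4 == 7) else false)) in (((if a then (\e.e) else (\f.f)) (if a then (\g.a) else (\h.a))) 9)))
step 2: [delta@0.0.0] (((let x = true in (let y = (0 * 6) in (if true then (\z.(\u.false)) else (\v.(\w.w))))) ((\p.(if true then (\q.true) else (\r.true))) (let s = (let t = true in 1) in s))) (let a = (if false then ((if true then (\b.true) else (\c.c)) (let d = 1 in false)) else (if (6 < 5) then (4 == 7) else false)) in (((if a then (\e.e) else (\f.f)) (if a then (\g.a) else (\h.a))) 9)))
step 3: [let@0.0] (((let y = (0 * 6) in (if true then (\z.(\u.false)) else (\v.(\w.w)))) ((\p.(if true then (\q.true) else (\r.true))) (let s = (let t = true in 1) in s))) (let a = (if false then ((if true then (\b.true) else (\c.c)) (let d = 1 in false)) else (if (6 < 5) then (4 == 7) else false)) in (((if a then (\e.e) else (\f.f)) (if a then (\g.a) else (\h.a))) 9)))
step 4: [delta@0.0.0] (((let y = 0 in (if true then (\z.(\u.false)) else (\v.(\w.w)))) ((\p.(if true then (\q.true) else (\r.true))) (let s = (let t = true in 1) in s))) (let a = (if false then ((if true then (\b.true) else (\c.c)) (let d = 1 in false)) else (if (6 < 5) then (4 == 7) else false)) in (((if a then (\e.e) else (\f.f)) (if a then (\g.a) else (\h.a))) 9)))
step 5: [let@0.0] (((if true then (\z.(\u.false)) else (\v.(\w.w))) ((\p.(if true then (\q.true) else (\r.true))) (let s = (let t = true in 1) in s))) (let a = (if false then ((if true then (\b.true) else (\c.c)) (let d = 1 in false)) else (if (6 < 5) then (4 == 7) else false)) in (((if a then (\e.e) else (\f.f)) (if a then (\g.a) else (\h.a))) 9)))
step 6: [if@0.0] (((\z.(\u.false)) ((\p.(if true then (\q.true) else (\r.true))) (let s = (let t = true in 1) in s))) (let a = (if false then ((if true then (\b.true) else (\c.c)) (let d = 1 in false)) else (if (6 < 5) then (4 == 7) else false)) in (((if a then (\e.e) else (\f.f)) (if a then (\g.a) else (\h.a))) 9)))
step 7: [let@0.1.1.0] (((\z.(\u.false)) ((\p.(if true then (\q.true) else (\r.true))) (let s = 1 in s))) (let a = (if false then ((if true then (\b.true) else (\c.c)) (let d = 1 in false)) else (if (6 < 5) then (4 == 7) else false)) in (((if a then (\e.e) else (\f.f)) (if a then (\g.a) else (\h.a))) 9)))
step 8: [let@0.1.1] (((\z.(\u.false)) ((\p.(if true then (\q.true) else (\r.true))) 1)) (let a = (if false then ((if true then (\b.true) else (\c.c)) (let d = 1 in false)) else (if (6 < 5) then (4 == 7) else false)) in (((if a then (\e.e) else (\f.f)) (if a then (\g.a) else (\h.a))) 9)))
step 9: [beta@0.1] (((\z.(\u.false)) (if true then (\q.true) else (\r.true))) (let a = (if false then ((if true then (\b.true) else (\c.c)) (let d = 1 in false)) else (if (6 < 5) then (4 == 7) else false)) in (((if a then (\e.e) else (\f.f)) (if a then (\g.a) else (\h.a))) 9)))
step 10: [if@0.1] (((\z.(\u.false)) (\q.true)) (let a = (if false then ((if true then (\b.true) else (\c.c)) (let d = 1 in false)) else (if (6 < 5) then (4 == 7) else false)) in (((if a then (\e.e) else (\f.f)) (if a then (\g.a) else (\h.a))) 9)))
step 11: [beta@0] ((\u.false) (let a = (if false then ((if true then (\b.true) else (\c.c)) (let d = 1 in false)) else (if (6 < 5) then (4 == 7) else false)) in (((if a then (\e.e) else (\f.f)) (if a then (\g.a) else (\h.a))) 9)))
step 12: [if@1.0] ((\u.false) (let a = (if (6 < 5) then (4 == 7) else false) in (((if a then (\e.e) else (\f.f)) (if a then (\g.a) else (\h.a))) 9)))
step 13: [delta@1.0.0] ((\u.false) (let a = (if false then (4 == 7) else false) in (((if a then (\e.e) else (\f.f)) (if a then (\g.a) else (\h.a))) 9)))
step 14: [if@1.0] ((\u.false) (let a = false in (((if a then (\e.e) else (\f.f)) (if a then (\g.a) else (\h.a))) 9)))
step 15: [let@1] ((\u.false) (((if false then (\e.e) else (\f.f)) (if false then (\g.false) else (\h.false))) 9))
step 16: [if@1.0.0] ((\u.false) (((\f.f) (if false then (\g.false) else (\h.false))) 9))
step 17: [if@1.0.1] ((\u.false) (((\f.f) (\h.false)) 9))
step 18: [beta@1.0] ((\u.false) ((\h.false) 9))
step 19: [beta@1] ((\u.false) false)
step 20: [beta@root] false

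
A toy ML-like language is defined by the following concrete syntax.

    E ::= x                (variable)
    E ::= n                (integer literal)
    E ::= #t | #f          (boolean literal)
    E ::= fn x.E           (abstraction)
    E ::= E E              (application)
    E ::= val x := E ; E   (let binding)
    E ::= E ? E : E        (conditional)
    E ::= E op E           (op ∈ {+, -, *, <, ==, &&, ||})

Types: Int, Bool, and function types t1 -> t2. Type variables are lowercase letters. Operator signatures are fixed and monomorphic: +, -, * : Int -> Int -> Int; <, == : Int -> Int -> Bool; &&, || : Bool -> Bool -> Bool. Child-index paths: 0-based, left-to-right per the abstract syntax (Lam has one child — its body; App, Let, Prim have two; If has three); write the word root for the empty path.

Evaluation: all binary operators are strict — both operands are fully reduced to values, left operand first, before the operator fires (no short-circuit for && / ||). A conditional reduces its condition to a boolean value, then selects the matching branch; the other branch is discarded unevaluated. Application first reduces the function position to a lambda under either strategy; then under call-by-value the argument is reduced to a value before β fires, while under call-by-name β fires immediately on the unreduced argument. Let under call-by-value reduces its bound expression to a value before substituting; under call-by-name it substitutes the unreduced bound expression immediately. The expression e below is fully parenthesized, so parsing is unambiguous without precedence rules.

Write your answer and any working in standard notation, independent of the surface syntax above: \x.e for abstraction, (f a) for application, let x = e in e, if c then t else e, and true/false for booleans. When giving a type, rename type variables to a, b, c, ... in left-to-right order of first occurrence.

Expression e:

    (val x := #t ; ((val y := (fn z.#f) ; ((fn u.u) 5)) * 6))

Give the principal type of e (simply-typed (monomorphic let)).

Working:
let x : Bool
\z._ : a -> Bool
let y : a -> Bool
u : b
\u._ : b -> b
  unify b -> b ~ Int -> c
  unify b ~ Int
  unify Int ~ c
_ _ : Int
  unify Int ~ Int
  unify Int ~ Int

Answer: Int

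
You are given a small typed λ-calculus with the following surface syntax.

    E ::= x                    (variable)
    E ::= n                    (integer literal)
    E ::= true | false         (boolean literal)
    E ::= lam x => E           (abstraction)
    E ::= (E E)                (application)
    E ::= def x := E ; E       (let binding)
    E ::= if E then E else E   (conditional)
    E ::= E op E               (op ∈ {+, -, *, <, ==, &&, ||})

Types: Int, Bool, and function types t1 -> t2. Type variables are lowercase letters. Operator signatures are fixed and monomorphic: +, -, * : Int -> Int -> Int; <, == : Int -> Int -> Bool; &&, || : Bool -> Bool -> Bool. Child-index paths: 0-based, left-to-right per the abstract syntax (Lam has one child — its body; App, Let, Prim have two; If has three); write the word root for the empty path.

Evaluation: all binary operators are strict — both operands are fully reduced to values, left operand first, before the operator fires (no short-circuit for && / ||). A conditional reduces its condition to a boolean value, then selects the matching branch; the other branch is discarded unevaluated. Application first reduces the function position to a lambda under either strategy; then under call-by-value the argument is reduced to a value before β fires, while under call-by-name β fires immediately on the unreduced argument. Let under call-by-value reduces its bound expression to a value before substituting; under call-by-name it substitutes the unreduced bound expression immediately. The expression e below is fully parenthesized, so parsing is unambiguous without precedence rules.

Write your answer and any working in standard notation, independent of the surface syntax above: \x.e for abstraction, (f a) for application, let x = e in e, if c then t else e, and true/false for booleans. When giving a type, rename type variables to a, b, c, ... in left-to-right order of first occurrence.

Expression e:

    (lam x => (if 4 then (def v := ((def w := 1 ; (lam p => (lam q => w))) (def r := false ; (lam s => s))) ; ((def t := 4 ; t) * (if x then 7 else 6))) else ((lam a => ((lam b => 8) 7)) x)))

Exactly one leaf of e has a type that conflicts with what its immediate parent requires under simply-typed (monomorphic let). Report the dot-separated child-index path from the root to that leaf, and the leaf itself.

Trace:
  unify Int ~ Bool
  FAIL: mismatch Int ~ Bool

Answer: 0.0 : 4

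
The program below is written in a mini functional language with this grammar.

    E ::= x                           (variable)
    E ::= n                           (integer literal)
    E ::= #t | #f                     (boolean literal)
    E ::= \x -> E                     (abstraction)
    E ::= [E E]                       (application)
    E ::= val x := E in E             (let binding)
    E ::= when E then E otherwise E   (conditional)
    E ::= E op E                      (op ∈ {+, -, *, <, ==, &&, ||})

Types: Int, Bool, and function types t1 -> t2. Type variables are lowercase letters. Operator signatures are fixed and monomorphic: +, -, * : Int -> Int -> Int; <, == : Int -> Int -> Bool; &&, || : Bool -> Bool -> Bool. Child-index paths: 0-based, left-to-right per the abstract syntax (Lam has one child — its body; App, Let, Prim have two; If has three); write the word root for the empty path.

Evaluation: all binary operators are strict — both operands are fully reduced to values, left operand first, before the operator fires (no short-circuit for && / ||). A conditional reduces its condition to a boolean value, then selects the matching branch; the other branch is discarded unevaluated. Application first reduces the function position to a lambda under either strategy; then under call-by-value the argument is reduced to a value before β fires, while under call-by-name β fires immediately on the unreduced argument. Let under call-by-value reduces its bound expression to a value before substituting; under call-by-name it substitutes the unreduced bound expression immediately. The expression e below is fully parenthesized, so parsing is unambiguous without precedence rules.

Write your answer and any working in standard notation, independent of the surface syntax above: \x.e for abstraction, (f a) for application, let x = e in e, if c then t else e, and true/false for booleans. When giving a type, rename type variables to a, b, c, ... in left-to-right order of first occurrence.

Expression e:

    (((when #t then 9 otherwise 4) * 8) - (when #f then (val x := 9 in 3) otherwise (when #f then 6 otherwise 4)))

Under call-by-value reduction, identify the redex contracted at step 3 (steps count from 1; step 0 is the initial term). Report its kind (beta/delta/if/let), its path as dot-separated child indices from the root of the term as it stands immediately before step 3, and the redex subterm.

Answer: if at 1 : (if false then (let x = 9 in 3) else (if false then 6 else 4))

Derivation:
step 0: (((if true then 9 else 4) * 8) - (if false then (let x = 9 in 3) else (if false then 6 else 4)))
step 1: [if@0.0] ((9 * 8) - (if false then (let x = 9 in 3) else (if false then 6 else 4)))
step 2: [delta@0] (72 - (if false then (let x = 9 in 3) else (if false then 6 else 4)))
step 3: [if@1] (72 - (if false then 6 else 4))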